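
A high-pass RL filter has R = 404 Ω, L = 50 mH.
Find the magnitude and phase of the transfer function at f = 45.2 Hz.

Step 1 — Angular frequency: ω = 2π·45.2 = 284 rad/s.
Step 2 — Transfer function: H(jω) = jωL/(R + jωL).
Step 3 — Numerator jωL = j·14.2; denominator R + jωL = 404 + j14.2.
Step 4 — H = 0.001234 + j0.03511.
Step 5 — Magnitude: |H| = 0.03513 (-29.1 dB); phase: φ = 88.0°.

|H| = 0.03513 (-29.1 dB), φ = 88.0°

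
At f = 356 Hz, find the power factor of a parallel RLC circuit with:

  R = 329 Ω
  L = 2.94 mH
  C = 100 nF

Step 1 — Angular frequency: ω = 2π·f = 2π·356 = 2237 rad/s.
Step 2 — Component impedances:
  R: Z = R = 329 Ω
  L: Z = jωL = j·2237·0.00294 = 0 + j6.576 Ω
  C: Z = 1/(jωC) = -j/(ω·C) = 0 - j4471 Ω
Step 3 — Parallel combination: 1/Z_total = 1/R + 1/L + 1/C; Z_total = 0.1318 + j6.583 Ω = 6.585∠88.9° Ω.
Step 4 — Power factor: PF = cos(φ) = Re(Z)/|Z| = 0.13178/6.5846 = 0.02001.
Step 5 — Type: Im(Z) = 6.583 ⇒ lagging (phase φ = 88.9°).

PF = 0.02001 (lagging, φ = 88.9°)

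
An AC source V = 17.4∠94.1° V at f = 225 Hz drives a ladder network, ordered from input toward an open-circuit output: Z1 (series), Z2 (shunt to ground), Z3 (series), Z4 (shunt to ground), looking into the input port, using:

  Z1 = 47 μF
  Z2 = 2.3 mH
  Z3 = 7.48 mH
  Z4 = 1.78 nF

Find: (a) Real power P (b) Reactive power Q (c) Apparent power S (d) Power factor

Step 1 — Angular frequency: ω = 2π·f = 2π·225 = 1414 rad/s.
Step 2 — Component impedances:
  Z1: Z = 1/(jωC) = -j/(ω·C) = 0 - j15.05 Ω
  Z2: Z = jωL = j·1414·0.0023 = 0 + j3.252 Ω
  Z3: Z = jωL = j·1414·0.00748 = 0 + j10.57 Ω
  Z4: Z = 1/(jωC) = -j/(ω·C) = 0 - j3.974e+05 Ω
Step 3 — Ladder network (open output): work backward from the far end, alternating series and parallel combinations. Z_in = 0 - j11.8 Ω = 11.8∠-90.0° Ω.
Step 4 — Source phasor: V = 17.4∠94.1° V = -1.244 + j17.36 V.
Step 5 — Current: I = V / Z = -1.471 - j0.1054 A = 1.475∠-175.9° A.
Step 6 — Complex power: S = V·I* = 0 - j25.66 VA.
Step 7 — Real power: P = Re(S) = 0 W.
Step 8 — Reactive power: Q = Im(S) = -25.66 VAR.
Step 9 — Apparent power: |S| = 25.66 VA.
Step 10 — Power factor: PF = P/|S| = 0 (leading).

(a) P = 0 W  (b) Q = -25.66 VAR  (c) S = 25.66 VA  (d) PF = 0 (leading)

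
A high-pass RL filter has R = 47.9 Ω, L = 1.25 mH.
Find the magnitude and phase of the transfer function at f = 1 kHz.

Step 1 — Angular frequency: ω = 2π·1000 = 6283 rad/s.
Step 2 — Transfer function: H(jω) = jωL/(R + jωL).
Step 3 — Numerator jωL = j·7.854; denominator R + jωL = 47.9 + j7.854.
Step 4 — H = 0.02618 + j0.1597.
Step 5 — Magnitude: |H| = 0.1618 (-15.8 dB); phase: φ = 80.7°.

|H| = 0.1618 (-15.8 dB), φ = 80.7°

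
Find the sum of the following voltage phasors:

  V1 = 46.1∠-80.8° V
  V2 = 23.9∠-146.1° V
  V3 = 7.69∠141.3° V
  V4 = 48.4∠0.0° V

Step 1 — Convert each phasor to rectangular form:
  V1 = 46.1·(cos(-80.8°) + j·sin(-80.8°)) = 7.371 - j45.51 V
  V2 = 23.9·(cos(-146.1°) + j·sin(-146.1°)) = -19.84 - j13.33 V
  V3 = 7.69·(cos(141.3°) + j·sin(141.3°)) = -6.002 + j4.808 V
  V4 = 48.4·(cos(0.0°) + j·sin(0.0°)) = 48.4 V
Step 2 — Sum components: V_total = 29.93 - j54.03 V.
Step 3 — Convert to polar: |V_total| = 61.77 V, ∠V_total = -61.0°.

V_total = 61.77∠-61.0° V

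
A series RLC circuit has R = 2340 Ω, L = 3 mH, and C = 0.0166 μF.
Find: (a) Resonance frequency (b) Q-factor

Step 1 — Resonance condition Im(Z)=0 gives ω₀ = 1/√(LC).
Step 2 — ω₀ = 1/√(0.003·1.66e-08) = 1.417e+05 rad/s.
Step 3 — f₀ = ω₀/(2π) = 2.255e+04 Hz.
Step 4 — Series Q: Q = ω₀L/R = 1.417e+05·0.003/2340 = 0.1817.

(a) f₀ = 2.255e+04 Hz  (b) Q = 0.1817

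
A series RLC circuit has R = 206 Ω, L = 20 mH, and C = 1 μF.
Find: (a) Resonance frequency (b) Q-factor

Step 1 — Resonance condition Im(Z)=0 gives ω₀ = 1/√(LC).
Step 2 — ω₀ = 1/√(0.02·1e-06) = 7071 rad/s.
Step 3 — f₀ = ω₀/(2π) = 1125 Hz.
Step 4 — Series Q: Q = ω₀L/R = 7071·0.02/206 = 0.6865.

(a) f₀ = 1125 Hz  (b) Q = 0.6865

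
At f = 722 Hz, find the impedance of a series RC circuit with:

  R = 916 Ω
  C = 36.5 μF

Step 1 — Angular frequency: ω = 2π·f = 2π·722 = 4536 rad/s.
Step 2 — Component impedances:
  R: Z = R = 916 Ω
  C: Z = 1/(jωC) = -j/(ω·C) = 0 - j6.039 Ω
Step 3 — Series combination: Z_total = R + C = 916 - j6.039 Ω = 916∠-0.4° Ω.

Z = 916 - j6.039 Ω = 916∠-0.4° Ω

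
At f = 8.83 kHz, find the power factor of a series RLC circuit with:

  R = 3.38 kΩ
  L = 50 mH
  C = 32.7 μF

Step 1 — Angular frequency: ω = 2π·f = 2π·8830 = 5.548e+04 rad/s.
Step 2 — Component impedances:
  R: Z = R = 3380 Ω
  L: Z = jωL = j·5.548e+04·0.05 = 0 + j2774 Ω
  C: Z = 1/(jωC) = -j/(ω·C) = 0 - j0.5512 Ω
Step 3 — Series combination: Z_total = R + L + C = 3380 + j2773 Ω = 4372∠39.4° Ω.
Step 4 — Power factor: PF = cos(φ) = Re(Z)/|Z| = 3380/4372 = 0.7731.
Step 5 — Type: Im(Z) = 2773 ⇒ lagging (phase φ = 39.4°).

PF = 0.7731 (lagging, φ = 39.4°)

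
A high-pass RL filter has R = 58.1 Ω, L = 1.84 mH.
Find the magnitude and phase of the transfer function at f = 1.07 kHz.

Step 1 — Angular frequency: ω = 2π·1070 = 6723 rad/s.
Step 2 — Transfer function: H(jω) = jωL/(R + jωL).
Step 3 — Numerator jωL = j·12.37; denominator R + jωL = 58.1 + j12.37.
Step 4 — H = 0.04337 + j0.2037.
Step 5 — Magnitude: |H| = 0.2082 (-13.6 dB); phase: φ = 78.0°.

|H| = 0.2082 (-13.6 dB), φ = 78.0°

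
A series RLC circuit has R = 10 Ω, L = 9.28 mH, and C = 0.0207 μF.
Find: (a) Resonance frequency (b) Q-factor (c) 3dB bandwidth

Step 1 — Resonance: ω₀ = 1/√(LC) = 1/√(0.00928·2.07e-08) = 7.215e+04 rad/s.
Step 2 — f₀ = ω₀/(2π) = 1.148e+04 Hz.
Step 3 — Series Q: Q = ω₀L/R = 7.215e+04·0.00928/10 = 66.96.
Step 4 — Bandwidth: Δω = ω₀/Q = 1078 rad/s; BW = Δω/(2π) = 171.5 Hz.

(a) f₀ = 1.148e+04 Hz  (b) Q = 66.96  (c) BW = 171.5 Hz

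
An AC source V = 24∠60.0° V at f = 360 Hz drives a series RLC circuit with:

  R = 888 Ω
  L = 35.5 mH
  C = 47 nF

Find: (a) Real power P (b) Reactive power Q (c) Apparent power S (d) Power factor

Step 1 — Angular frequency: ω = 2π·f = 2π·360 = 2262 rad/s.
Step 2 — Component impedances:
  R: Z = R = 888 Ω
  L: Z = jωL = j·2262·0.0355 = 0 + j80.3 Ω
  C: Z = 1/(jωC) = -j/(ω·C) = 0 - j9406 Ω
Step 3 — Series combination: Z_total = R + L + C = 888 - j9326 Ω = 9368∠-84.6° Ω.
Step 4 — Source phasor: V = 24∠60.0° V = 12 + j20.78 V.
Step 5 — Current: I = V / Z = -0.002087 + j0.001485 A = 0.002562∠144.6° A.
Step 6 — Complex power: S = V·I* = 0.005828 - j0.06121 VA.
Step 7 — Real power: P = Re(S) = 0.005828 W.
Step 8 — Reactive power: Q = Im(S) = -0.06121 VAR.
Step 9 — Apparent power: |S| = 0.06148 VA.
Step 10 — Power factor: PF = P/|S| = 0.09479 (leading).

(a) P = 0.005828 W  (b) Q = -0.06121 VAR  (c) S = 0.06148 VA  (d) PF = 0.09479 (leading)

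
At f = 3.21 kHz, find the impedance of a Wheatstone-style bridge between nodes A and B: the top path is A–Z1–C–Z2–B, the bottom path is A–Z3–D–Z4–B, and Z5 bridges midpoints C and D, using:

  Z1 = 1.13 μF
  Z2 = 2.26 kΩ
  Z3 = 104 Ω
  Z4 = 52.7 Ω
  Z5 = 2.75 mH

Step 1 — Angular frequency: ω = 2π·f = 2π·3210 = 2.017e+04 rad/s.
Step 2 — Component impedances:
  Z1: Z = 1/(jωC) = -j/(ω·C) = 0 - j43.88 Ω
  Z2: Z = R = 2260 Ω
  Z3: Z = R = 104 Ω
  Z4: Z = R = 52.7 Ω
  Z5: Z = jωL = j·2.017e+04·0.00275 = 0 + j55.46 Ω
Step 3 — Bridge requires nodal analysis (the Z5 bridge couples midpoints C and D, so the two paths cannot be reduced to a simple series/parallel combination). Setting node B to ground and injecting 1 A at node A, the 3-node admittance system at A, C, D solves to V_A = Z_AB = 53.72 + j8.7 Ω = 54.42∠9.2° Ω.

Z = 53.72 + j8.7 Ω = 54.42∠9.2° Ω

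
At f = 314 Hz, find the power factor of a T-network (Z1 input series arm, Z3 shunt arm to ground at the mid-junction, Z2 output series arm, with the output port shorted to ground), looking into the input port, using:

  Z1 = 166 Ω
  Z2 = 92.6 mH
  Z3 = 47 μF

Step 1 — Angular frequency: ω = 2π·f = 2π·314 = 1973 rad/s.
Step 2 — Component impedances:
  Z1: Z = R = 166 Ω
  Z2: Z = jωL = j·1973·0.0926 = 0 + j182.7 Ω
  Z3: Z = 1/(jωC) = -j/(ω·C) = 0 - j10.78 Ω
Step 3 — With the output port shorted to ground, the output series arm Z2 runs from the junction to ground; the shunt arm Z3 also runs from the junction to ground. They appear in parallel: Z3 || Z2 = 0 - j11.46 Ω.
Step 4 — Series with input arm Z1: Z_in = Z1 + (Z3 || Z2) = 166 - j11.46 Ω = 166.4∠-3.9° Ω.
Step 5 — Power factor: PF = cos(φ) = Re(Z)/|Z| = 166/166.4 = 0.9976.
Step 6 — Type: Im(Z) = -11.46 ⇒ leading (phase φ = -3.9°).

PF = 0.9976 (leading, φ = -3.9°)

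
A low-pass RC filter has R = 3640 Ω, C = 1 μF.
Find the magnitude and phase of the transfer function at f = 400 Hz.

Step 1 — Angular frequency: ω = 2π·400 = 2513 rad/s.
Step 2 — Transfer function: H(jω) = 1/(1 + jωRC).
Step 3 — Denominator: 1 + jωRC = 1 + j·2513·3640·1e-06 = 1 + j9.148.
Step 4 — H = 0.01181 - j0.108.
Step 5 — Magnitude: |H| = 0.1087 (-19.3 dB); phase: φ = -83.8°.

|H| = 0.1087 (-19.3 dB), φ = -83.8°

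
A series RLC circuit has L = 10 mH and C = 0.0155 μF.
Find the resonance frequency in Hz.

Step 1 — Resonance condition Im(Z)=0 gives ω₀ = 1/√(LC).
Step 2 — ω₀ = 1/√(0.01·1.55e-08) = 8.032e+04 rad/s.
Step 3 — f₀ = ω₀/(2π) = 1.278e+04 Hz.

f₀ = 1.278e+04 Hz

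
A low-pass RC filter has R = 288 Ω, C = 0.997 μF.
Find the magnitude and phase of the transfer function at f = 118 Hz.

Step 1 — Angular frequency: ω = 2π·118 = 741.4 rad/s.
Step 2 — Transfer function: H(jω) = 1/(1 + jωRC).
Step 3 — Denominator: 1 + jωRC = 1 + j·741.4·288·9.97e-07 = 1 + j0.2129.
Step 4 — H = 0.9566 - j0.2037.
Step 5 — Magnitude: |H| = 0.9781 (-0.2 dB); phase: φ = -12.0°.

|H| = 0.9781 (-0.2 dB), φ = -12.0°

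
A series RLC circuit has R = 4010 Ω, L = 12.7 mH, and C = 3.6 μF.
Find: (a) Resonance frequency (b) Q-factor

Step 1 — Resonance condition Im(Z)=0 gives ω₀ = 1/√(LC).
Step 2 — ω₀ = 1/√(0.0127·3.6e-06) = 4677 rad/s.
Step 3 — f₀ = ω₀/(2π) = 744.3 Hz.
Step 4 — Series Q: Q = ω₀L/R = 4677·0.0127/4010 = 0.01481.

(a) f₀ = 744.3 Hz  (b) Q = 0.01481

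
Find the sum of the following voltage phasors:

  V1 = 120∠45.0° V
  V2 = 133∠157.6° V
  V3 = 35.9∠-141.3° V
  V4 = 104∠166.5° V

Step 1 — Convert each phasor to rectangular form:
  V1 = 120·(cos(45.0°) + j·sin(45.0°)) = 84.85 + j84.85 V
  V2 = 133·(cos(157.6°) + j·sin(157.6°)) = -123 + j50.68 V
  V3 = 35.9·(cos(-141.3°) + j·sin(-141.3°)) = -28.02 - j22.45 V
  V4 = 104·(cos(166.5°) + j·sin(166.5°)) = -101.1 + j24.28 V
Step 2 — Sum components: V_total = -167.3 + j137.4 V.
Step 3 — Convert to polar: |V_total| = 216.4 V, ∠V_total = 140.6°.

V_total = 216.4∠140.6° V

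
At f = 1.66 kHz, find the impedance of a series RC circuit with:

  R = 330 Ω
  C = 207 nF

Step 1 — Angular frequency: ω = 2π·f = 2π·1660 = 1.043e+04 rad/s.
Step 2 — Component impedances:
  R: Z = R = 330 Ω
  C: Z = 1/(jωC) = -j/(ω·C) = 0 - j463.2 Ω
Step 3 — Series combination: Z_total = R + C = 330 - j463.2 Ω = 568.7∠-54.5° Ω.

Z = 330 - j463.2 Ω = 568.7∠-54.5° Ω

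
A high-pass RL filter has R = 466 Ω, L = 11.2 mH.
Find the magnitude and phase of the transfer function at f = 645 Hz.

Step 1 — Angular frequency: ω = 2π·645 = 4053 rad/s.
Step 2 — Transfer function: H(jω) = jωL/(R + jωL).
Step 3 — Numerator jωL = j·45.39; denominator R + jωL = 466 + j45.39.
Step 4 — H = 0.009398 + j0.09649.
Step 5 — Magnitude: |H| = 0.09694 (-20.3 dB); phase: φ = 84.4°.

|H| = 0.09694 (-20.3 dB), φ = 84.4°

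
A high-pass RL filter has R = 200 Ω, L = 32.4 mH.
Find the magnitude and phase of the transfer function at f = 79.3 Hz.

Step 1 — Angular frequency: ω = 2π·79.3 = 498.3 rad/s.
Step 2 — Transfer function: H(jω) = jωL/(R + jωL).
Step 3 — Numerator jωL = j·16.14; denominator R + jωL = 200 + j16.14.
Step 4 — H = 0.006473 + j0.0802.
Step 5 — Magnitude: |H| = 0.08046 (-21.9 dB); phase: φ = 85.4°.

|H| = 0.08046 (-21.9 dB), φ = 85.4°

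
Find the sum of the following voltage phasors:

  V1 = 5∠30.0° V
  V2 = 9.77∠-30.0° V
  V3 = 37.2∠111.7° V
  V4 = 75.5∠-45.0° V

Step 1 — Convert each phasor to rectangular form:
  V1 = 5·(cos(30.0°) + j·sin(30.0°)) = 4.33 + j2.5 V
  V2 = 9.77·(cos(-30.0°) + j·sin(-30.0°)) = 8.461 - j4.885 V
  V3 = 37.2·(cos(111.7°) + j·sin(111.7°)) = -13.75 + j34.56 V
  V4 = 75.5·(cos(-45.0°) + j·sin(-45.0°)) = 53.39 - j53.39 V
Step 2 — Sum components: V_total = 52.42 - j21.21 V.
Step 3 — Convert to polar: |V_total| = 56.55 V, ∠V_total = -22.0°.

V_total = 56.55∠-22.0° V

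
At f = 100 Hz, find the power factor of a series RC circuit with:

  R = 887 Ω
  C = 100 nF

Step 1 — Angular frequency: ω = 2π·f = 2π·100 = 628.3 rad/s.
Step 2 — Component impedances:
  R: Z = R = 887 Ω
  C: Z = 1/(jωC) = -j/(ω·C) = 0 - j1.592e+04 Ω
Step 3 — Series combination: Z_total = R + C = 887 - j1.592e+04 Ω = 1.594e+04∠-86.8° Ω.
Step 4 — Power factor: PF = cos(φ) = Re(Z)/|Z| = 887/1.594e+04 = 0.05565.
Step 5 — Type: Im(Z) = -1.592e+04 ⇒ leading (phase φ = -86.8°).

PF = 0.05565 (leading, φ = -86.8°)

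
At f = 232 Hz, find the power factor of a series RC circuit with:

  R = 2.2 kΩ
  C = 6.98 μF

Step 1 — Angular frequency: ω = 2π·f = 2π·232 = 1458 rad/s.
Step 2 — Component impedances:
  R: Z = R = 2200 Ω
  C: Z = 1/(jωC) = -j/(ω·C) = 0 - j98.28 Ω
Step 3 — Series combination: Z_total = R + C = 2200 - j98.28 Ω = 2202∠-2.6° Ω.
Step 4 — Power factor: PF = cos(φ) = Re(Z)/|Z| = 2200/2202.2 = 0.999.
Step 5 — Type: Im(Z) = -98.28 ⇒ leading (phase φ = -2.6°).

PF = 0.999 (leading, φ = -2.6°)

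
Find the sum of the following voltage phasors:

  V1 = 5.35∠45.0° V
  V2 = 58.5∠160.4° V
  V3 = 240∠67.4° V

Step 1 — Convert each phasor to rectangular form:
  V1 = 5.35·(cos(45.0°) + j·sin(45.0°)) = 3.783 + j3.783 V
  V2 = 58.5·(cos(160.4°) + j·sin(160.4°)) = -55.11 + j19.62 V
  V3 = 240·(cos(67.4°) + j·sin(67.4°)) = 92.23 + j221.6 V
Step 2 — Sum components: V_total = 40.9 + j245 V.
Step 3 — Convert to polar: |V_total| = 248.4 V, ∠V_total = 80.5°.

V_total = 248.4∠80.5° V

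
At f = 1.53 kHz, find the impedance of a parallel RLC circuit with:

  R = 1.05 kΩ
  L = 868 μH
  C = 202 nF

Step 1 — Angular frequency: ω = 2π·f = 2π·1530 = 9613 rad/s.
Step 2 — Component impedances:
  R: Z = R = 1050 Ω
  L: Z = jωL = j·9613·0.000868 = 0 + j8.344 Ω
  C: Z = 1/(jωC) = -j/(ω·C) = 0 - j515 Ω
Step 3 — Parallel combination: 1/Z_total = 1/R + 1/L + 1/C; Z_total = 0.06851 + j8.481 Ω = 8.481∠89.5° Ω.

Z = 0.06851 + j8.481 Ω = 8.481∠89.5° Ω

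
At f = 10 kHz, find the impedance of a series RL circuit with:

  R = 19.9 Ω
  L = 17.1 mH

Step 1 — Angular frequency: ω = 2π·f = 2π·1e+04 = 6.283e+04 rad/s.
Step 2 — Component impedances:
  R: Z = R = 19.9 Ω
  L: Z = jωL = j·6.283e+04·0.0171 = 0 + j1074 Ω
Step 3 — Series combination: Z_total = R + L = 19.9 + j1074 Ω = 1075∠88.9° Ω.

Z = 19.9 + j1074 Ω = 1075∠88.9° Ω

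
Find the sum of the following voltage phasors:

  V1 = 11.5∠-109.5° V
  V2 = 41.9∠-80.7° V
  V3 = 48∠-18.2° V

Step 1 — Convert each phasor to rectangular form:
  V1 = 11.5·(cos(-109.5°) + j·sin(-109.5°)) = -3.839 - j10.84 V
  V2 = 41.9·(cos(-80.7°) + j·sin(-80.7°)) = 6.771 - j41.35 V
  V3 = 48·(cos(-18.2°) + j·sin(-18.2°)) = 45.6 - j14.99 V
Step 2 — Sum components: V_total = 48.53 - j67.18 V.
Step 3 — Convert to polar: |V_total| = 82.88 V, ∠V_total = -54.2°.

V_total = 82.88∠-54.2° V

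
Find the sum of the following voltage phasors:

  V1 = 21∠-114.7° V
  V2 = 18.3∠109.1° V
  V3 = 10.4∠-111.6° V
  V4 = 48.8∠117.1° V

Step 1 — Convert each phasor to rectangular form:
  V1 = 21·(cos(-114.7°) + j·sin(-114.7°)) = -8.775 - j19.08 V
  V2 = 18.3·(cos(109.1°) + j·sin(109.1°)) = -5.988 + j17.29 V
  V3 = 10.4·(cos(-111.6°) + j·sin(-111.6°)) = -3.828 - j9.67 V
  V4 = 48.8·(cos(117.1°) + j·sin(117.1°)) = -22.23 + j43.44 V
Step 2 — Sum components: V_total = -40.82 + j31.99 V.
Step 3 — Convert to polar: |V_total| = 51.86 V, ∠V_total = 141.9°.

V_total = 51.86∠141.9° V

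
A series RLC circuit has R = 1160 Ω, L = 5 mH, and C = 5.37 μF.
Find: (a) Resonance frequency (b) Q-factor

Step 1 — Resonance condition Im(Z)=0 gives ω₀ = 1/√(LC).
Step 2 — ω₀ = 1/√(0.005·5.37e-06) = 6103 rad/s.
Step 3 — f₀ = ω₀/(2π) = 971.3 Hz.
Step 4 — Series Q: Q = ω₀L/R = 6103·0.005/1160 = 0.02631.

(a) f₀ = 971.3 Hz  (b) Q = 0.02631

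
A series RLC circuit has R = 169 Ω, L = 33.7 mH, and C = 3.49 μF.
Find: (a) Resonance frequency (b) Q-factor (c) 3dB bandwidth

Step 1 — Resonance: ω₀ = 1/√(LC) = 1/√(0.0337·3.49e-06) = 2916 rad/s.
Step 2 — f₀ = ω₀/(2π) = 464.1 Hz.
Step 3 — Series Q: Q = ω₀L/R = 2916·0.0337/169 = 0.5815.
Step 4 — Bandwidth: Δω = ω₀/Q = 5015 rad/s; BW = Δω/(2π) = 798.1 Hz.

(a) f₀ = 464.1 Hz  (b) Q = 0.5815  (c) BW = 798.1 Hz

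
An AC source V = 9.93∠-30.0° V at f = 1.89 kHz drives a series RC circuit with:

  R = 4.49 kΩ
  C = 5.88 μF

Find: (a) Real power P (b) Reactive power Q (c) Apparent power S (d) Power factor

Step 1 — Angular frequency: ω = 2π·f = 2π·1890 = 1.188e+04 rad/s.
Step 2 — Component impedances:
  R: Z = R = 4490 Ω
  C: Z = 1/(jωC) = -j/(ω·C) = 0 - j14.32 Ω
Step 3 — Series combination: Z_total = R + C = 4490 - j14.32 Ω = 4490∠-0.2° Ω.
Step 4 — Source phasor: V = 9.93∠-30.0° V = 8.6 - j4.965 V.
Step 5 — Current: I = V / Z = 0.001919 - j0.0011 A = 0.002212∠-29.8° A.
Step 6 — Complex power: S = V·I* = 0.02196 - j7.005e-05 VA.
Step 7 — Real power: P = Re(S) = 0.02196 W.
Step 8 — Reactive power: Q = Im(S) = -7.005e-05 VAR.
Step 9 — Apparent power: |S| = 0.02196 VA.
Step 10 — Power factor: PF = P/|S| = 1 (leading).

(a) P = 0.02196 W  (b) Q = -7.005e-05 VAR  (c) S = 0.02196 VA  (d) PF = 1 (leading)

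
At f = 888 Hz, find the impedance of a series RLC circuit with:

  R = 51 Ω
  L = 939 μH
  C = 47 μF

Step 1 — Angular frequency: ω = 2π·f = 2π·888 = 5579 rad/s.
Step 2 — Component impedances:
  R: Z = R = 51 Ω
  L: Z = jωL = j·5579·0.000939 = 0 + j5.239 Ω
  C: Z = 1/(jωC) = -j/(ω·C) = 0 - j3.813 Ω
Step 3 — Series combination: Z_total = R + L + C = 51 + j1.426 Ω = 51.02∠1.6° Ω.

Z = 51 + j1.426 Ω = 51.02∠1.6° Ω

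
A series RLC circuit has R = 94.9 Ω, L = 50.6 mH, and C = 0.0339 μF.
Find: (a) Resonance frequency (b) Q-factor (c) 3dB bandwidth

Step 1 — Resonance: ω₀ = 1/√(LC) = 1/√(0.0506·3.39e-08) = 2.414e+04 rad/s.
Step 2 — f₀ = ω₀/(2π) = 3843 Hz.
Step 3 — Series Q: Q = ω₀L/R = 2.414e+04·0.0506/94.9 = 12.87.
Step 4 — Bandwidth: Δω = ω₀/Q = 1875 rad/s; BW = Δω/(2π) = 298.5 Hz.

(a) f₀ = 3843 Hz  (b) Q = 12.87  (c) BW = 298.5 Hz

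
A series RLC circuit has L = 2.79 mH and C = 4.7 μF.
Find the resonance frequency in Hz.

Step 1 — Resonance condition Im(Z)=0 gives ω₀ = 1/√(LC).
Step 2 — ω₀ = 1/√(0.00279·4.7e-06) = 8733 rad/s.
Step 3 — f₀ = ω₀/(2π) = 1390 Hz.

f₀ = 1390 Hz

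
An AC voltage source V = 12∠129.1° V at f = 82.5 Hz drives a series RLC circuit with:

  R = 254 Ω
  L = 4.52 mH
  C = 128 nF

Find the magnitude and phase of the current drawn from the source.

Step 1 — Angular frequency: ω = 2π·f = 2π·82.5 = 518.4 rad/s.
Step 2 — Component impedances:
  R: Z = R = 254 Ω
  L: Z = jωL = j·518.4·0.00452 = 0 + j2.343 Ω
  C: Z = 1/(jωC) = -j/(ω·C) = 0 - j1.507e+04 Ω
Step 3 — Series combination: Z_total = R + L + C = 254 - j1.507e+04 Ω = 1.507e+04∠-89.0° Ω.
Step 4 — Source phasor: V = 12∠129.1° V = -7.568 + j9.313 V.
Step 5 — Ohm's law: I = V / Z_total = (-7.568 + j9.313) / (254 - j1.507e+04) = -0.0006263 - j0.0004917 A.
Step 6 — Convert to polar: |I| = 0.0007962 A, ∠I = -141.9°.

I = 0.0007962∠-141.9° A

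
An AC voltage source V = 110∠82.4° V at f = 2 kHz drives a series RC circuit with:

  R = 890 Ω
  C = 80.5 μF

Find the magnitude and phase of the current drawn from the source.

Step 1 — Angular frequency: ω = 2π·f = 2π·2000 = 1.257e+04 rad/s.
Step 2 — Component impedances:
  R: Z = R = 890 Ω
  C: Z = 1/(jωC) = -j/(ω·C) = 0 - j0.9885 Ω
Step 3 — Series combination: Z_total = R + C = 890 - j0.9885 Ω = 890∠-0.1° Ω.
Step 4 — Source phasor: V = 110∠82.4° V = 14.55 + j109 V.
Step 5 — Ohm's law: I = V / Z_total = (14.55 + j109) / (890 - j0.9885) = 0.01621 + j0.1225 A.
Step 6 — Convert to polar: |I| = 0.1236 A, ∠I = 82.5°.

I = 0.1236∠82.5° A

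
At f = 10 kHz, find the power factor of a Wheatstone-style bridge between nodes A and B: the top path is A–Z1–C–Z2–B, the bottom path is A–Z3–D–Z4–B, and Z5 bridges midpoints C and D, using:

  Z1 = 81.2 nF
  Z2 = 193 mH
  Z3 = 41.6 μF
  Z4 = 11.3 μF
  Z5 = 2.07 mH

Step 1 — Angular frequency: ω = 2π·f = 2π·1e+04 = 6.283e+04 rad/s.
Step 2 — Component impedances:
  Z1: Z = 1/(jωC) = -j/(ω·C) = 0 - j196 Ω
  Z2: Z = jωL = j·6.283e+04·0.193 = 0 + j1.213e+04 Ω
  Z3: Z = 1/(jωC) = -j/(ω·C) = 0 - j0.3826 Ω
  Z4: Z = 1/(jωC) = -j/(ω·C) = 0 - j1.408 Ω
  Z5: Z = jωL = j·6.283e+04·0.00207 = 0 + j130.1 Ω
Step 3 — Bridge requires nodal analysis (the Z5 bridge couples midpoints C and D, so the two paths cannot be reduced to a simple series/parallel combination). Setting node B to ground and injecting 1 A at node A, the 3-node admittance system at A, C, D solves to V_A = Z_AB = 0 - j1.789 Ω = 1.789∠-90.0° Ω.
Step 4 — Power factor: PF = cos(φ) = Re(Z)/|Z| = 0/1.789 = 0.
Step 5 — Type: Im(Z) = -1.789 ⇒ leading (phase φ = -90.0°).

PF = 0 (leading, φ = -90.0°)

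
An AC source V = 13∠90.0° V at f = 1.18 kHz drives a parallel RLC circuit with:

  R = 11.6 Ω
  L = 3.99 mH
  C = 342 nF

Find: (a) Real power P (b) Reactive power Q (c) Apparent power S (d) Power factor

Step 1 — Angular frequency: ω = 2π·f = 2π·1180 = 7414 rad/s.
Step 2 — Component impedances:
  R: Z = R = 11.6 Ω
  L: Z = jωL = j·7414·0.00399 = 0 + j29.58 Ω
  C: Z = 1/(jωC) = -j/(ω·C) = 0 - j394.4 Ω
Step 3 — Parallel combination: 1/Z_total = 1/R + 1/L + 1/C; Z_total = 10.25 + j3.718 Ω = 10.9∠19.9° Ω.
Step 4 — Source phasor: V = 13∠90.0° V = 0 + j13 V.
Step 5 — Current: I = V / Z = 0.4065 + j1.121 A = 1.192∠70.1° A.
Step 6 — Complex power: S = V·I* = 14.57 + j5.284 VA.
Step 7 — Real power: P = Re(S) = 14.57 W.
Step 8 — Reactive power: Q = Im(S) = 5.284 VAR.
Step 9 — Apparent power: |S| = 15.5 VA.
Step 10 — Power factor: PF = P/|S| = 0.9401 (lagging).

(a) P = 14.57 W  (b) Q = 5.284 VAR  (c) S = 15.5 VA  (d) PF = 0.9401 (lagging)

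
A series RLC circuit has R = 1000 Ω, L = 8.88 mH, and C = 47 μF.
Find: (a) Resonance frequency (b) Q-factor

Step 1 — Resonance condition Im(Z)=0 gives ω₀ = 1/√(LC).
Step 2 — ω₀ = 1/√(0.00888·4.7e-05) = 1548 rad/s.
Step 3 — f₀ = ω₀/(2π) = 246.4 Hz.
Step 4 — Series Q: Q = ω₀L/R = 1548·0.00888/1000 = 0.01375.

(a) f₀ = 246.4 Hz  (b) Q = 0.01375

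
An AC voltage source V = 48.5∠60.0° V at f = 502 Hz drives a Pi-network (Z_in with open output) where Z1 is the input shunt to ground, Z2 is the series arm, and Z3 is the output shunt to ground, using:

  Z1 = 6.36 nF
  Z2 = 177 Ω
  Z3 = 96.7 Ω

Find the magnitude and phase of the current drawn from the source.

Step 1 — Angular frequency: ω = 2π·f = 2π·502 = 3154 rad/s.
Step 2 — Component impedances:
  Z1: Z = 1/(jωC) = -j/(ω·C) = 0 - j4.985e+04 Ω
  Z2: Z = R = 177 Ω
  Z3: Z = R = 96.7 Ω
Step 3 — With open output, the series arm Z2 and the output shunt Z3 appear in series to ground: Z2 + Z3 = 273.7 Ω.
Step 4 — Parallel with input shunt Z1: Z_in = Z1 || (Z2 + Z3) = 273.7 - j1.503 Ω = 273.7∠-0.3° Ω.
Step 5 — Source phasor: V = 48.5∠60.0° V = 24.25 + j42 V.
Step 6 — Ohm's law: I = V / Z_total = (24.25 + j42) / (273.7 - j1.503) = 0.08776 + j0.1539 A.
Step 7 — Convert to polar: |I| = 0.1772 A, ∠I = 60.3°.

I = 0.1772∠60.3° A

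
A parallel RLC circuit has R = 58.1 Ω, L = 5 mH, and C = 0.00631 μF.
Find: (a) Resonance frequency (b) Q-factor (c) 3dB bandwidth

Step 1 — Resonance: ω₀ = 1/√(LC) = 1/√(0.005·6.31e-09) = 1.78e+05 rad/s.
Step 2 — f₀ = ω₀/(2π) = 2.833e+04 Hz.
Step 3 — Parallel Q: Q = R/(ω₀L) = 58.1/(1.78e+05·0.005) = 0.06527.
Step 4 — Bandwidth: Δω = ω₀/Q = 2.728e+06 rad/s; BW = Δω/(2π) = 4.341e+05 Hz.

(a) f₀ = 2.833e+04 Hz  (b) Q = 0.06527  (c) BW = 4.341e+05 Hz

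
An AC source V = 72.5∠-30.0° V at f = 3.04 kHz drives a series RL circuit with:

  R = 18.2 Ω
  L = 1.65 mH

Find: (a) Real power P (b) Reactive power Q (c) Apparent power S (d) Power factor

Step 1 — Angular frequency: ω = 2π·f = 2π·3040 = 1.91e+04 rad/s.
Step 2 — Component impedances:
  R: Z = R = 18.2 Ω
  L: Z = jωL = j·1.91e+04·0.00165 = 0 + j31.52 Ω
Step 3 — Series combination: Z_total = R + L = 18.2 + j31.52 Ω = 36.39∠60.0° Ω.
Step 4 — Source phasor: V = 72.5∠-30.0° V = 62.79 - j36.25 V.
Step 5 — Current: I = V / Z = 0.0001879 - j1.992 A = 1.992∠-90.0° A.
Step 6 — Complex power: S = V·I* = 72.22 + j125.1 VA.
Step 7 — Real power: P = Re(S) = 72.22 W.
Step 8 — Reactive power: Q = Im(S) = 125.1 VAR.
Step 9 — Apparent power: |S| = 144.4 VA.
Step 10 — Power factor: PF = P/|S| = 0.5001 (lagging).

(a) P = 72.22 W  (b) Q = 125.1 VAR  (c) S = 144.4 VA  (d) PF = 0.5001 (lagging)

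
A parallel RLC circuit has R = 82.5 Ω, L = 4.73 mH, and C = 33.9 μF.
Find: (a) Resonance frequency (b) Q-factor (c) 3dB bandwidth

Step 1 — Resonance: ω₀ = 1/√(LC) = 1/√(0.00473·3.39e-05) = 2497 rad/s.
Step 2 — f₀ = ω₀/(2π) = 397.5 Hz.
Step 3 — Parallel Q: Q = R/(ω₀L) = 82.5/(2497·0.00473) = 6.984.
Step 4 — Bandwidth: Δω = ω₀/Q = 357.6 rad/s; BW = Δω/(2π) = 56.91 Hz.

(a) f₀ = 397.5 Hz  (b) Q = 6.984  (c) BW = 56.91 Hz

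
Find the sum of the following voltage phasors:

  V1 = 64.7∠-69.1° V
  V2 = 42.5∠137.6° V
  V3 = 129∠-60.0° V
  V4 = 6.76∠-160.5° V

Step 1 — Convert each phasor to rectangular form:
  V1 = 64.7·(cos(-69.1°) + j·sin(-69.1°)) = 23.08 - j60.44 V
  V2 = 42.5·(cos(137.6°) + j·sin(137.6°)) = -31.38 + j28.66 V
  V3 = 129·(cos(-60.0°) + j·sin(-60.0°)) = 64.5 - j111.7 V
  V4 = 6.76·(cos(-160.5°) + j·sin(-160.5°)) = -6.372 - j2.257 V
Step 2 — Sum components: V_total = 49.82 - j145.8 V.
Step 3 — Convert to polar: |V_total| = 154 V, ∠V_total = -71.1°.

V_total = 154∠-71.1° V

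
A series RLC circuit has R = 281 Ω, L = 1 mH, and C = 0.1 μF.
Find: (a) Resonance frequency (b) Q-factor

Step 1 — Resonance condition Im(Z)=0 gives ω₀ = 1/√(LC).
Step 2 — ω₀ = 1/√(0.001·1e-07) = 1e+05 rad/s.
Step 3 — f₀ = ω₀/(2π) = 1.592e+04 Hz.
Step 4 — Series Q: Q = ω₀L/R = 1e+05·0.001/281 = 0.3559.

(a) f₀ = 1.592e+04 Hz  (b) Q = 0.3559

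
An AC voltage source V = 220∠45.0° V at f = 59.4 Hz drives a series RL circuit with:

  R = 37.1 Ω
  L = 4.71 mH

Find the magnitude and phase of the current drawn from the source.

Step 1 — Angular frequency: ω = 2π·f = 2π·59.4 = 373.2 rad/s.
Step 2 — Component impedances:
  R: Z = R = 37.1 Ω
  L: Z = jωL = j·373.2·0.00471 = 0 + j1.758 Ω
Step 3 — Series combination: Z_total = R + L = 37.1 + j1.758 Ω = 37.14∠2.7° Ω.
Step 4 — Source phasor: V = 220∠45.0° V = 155.6 + j155.6 V.
Step 5 — Ohm's law: I = V / Z_total = (155.6 + j155.6) / (37.1 + j1.758) = 4.382 + j3.985 A.
Step 6 — Convert to polar: |I| = 5.923 A, ∠I = 42.3°.

I = 5.923∠42.3° A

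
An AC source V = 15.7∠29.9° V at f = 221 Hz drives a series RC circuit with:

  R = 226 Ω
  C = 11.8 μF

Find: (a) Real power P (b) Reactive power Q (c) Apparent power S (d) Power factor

Step 1 — Angular frequency: ω = 2π·f = 2π·221 = 1389 rad/s.
Step 2 — Component impedances:
  R: Z = R = 226 Ω
  C: Z = 1/(jωC) = -j/(ω·C) = 0 - j61.03 Ω
Step 3 — Series combination: Z_total = R + C = 226 - j61.03 Ω = 234.1∠-15.1° Ω.
Step 4 — Source phasor: V = 15.7∠29.9° V = 13.61 + j7.826 V.
Step 5 — Current: I = V / Z = 0.04741 + j0.04743 A = 0.06707∠45.0° A.
Step 6 — Complex power: S = V·I* = 1.017 - j0.2745 VA.
Step 7 — Real power: P = Re(S) = 1.017 W.
Step 8 — Reactive power: Q = Im(S) = -0.2745 VAR.
Step 9 — Apparent power: |S| = 1.053 VA.
Step 10 — Power factor: PF = P/|S| = 0.9654 (leading).

(a) P = 1.017 W  (b) Q = -0.2745 VAR  (c) S = 1.053 VA  (d) PF = 0.9654 (leading)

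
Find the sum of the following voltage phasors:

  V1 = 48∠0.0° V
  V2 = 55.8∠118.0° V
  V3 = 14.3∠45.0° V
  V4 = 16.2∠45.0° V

Step 1 — Convert each phasor to rectangular form:
  V1 = 48·(cos(0.0°) + j·sin(0.0°)) = 48 V
  V2 = 55.8·(cos(118.0°) + j·sin(118.0°)) = -26.2 + j49.27 V
  V3 = 14.3·(cos(45.0°) + j·sin(45.0°)) = 10.11 + j10.11 V
  V4 = 16.2·(cos(45.0°) + j·sin(45.0°)) = 11.46 + j11.46 V
Step 2 — Sum components: V_total = 43.37 + j70.84 V.
Step 3 — Convert to polar: |V_total| = 83.06 V, ∠V_total = 58.5°.

V_total = 83.06∠58.5° V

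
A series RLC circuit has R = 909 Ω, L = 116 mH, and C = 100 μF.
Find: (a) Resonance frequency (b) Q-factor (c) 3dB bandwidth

Step 1 — Resonance: ω₀ = 1/√(LC) = 1/√(0.116·0.0001) = 293.6 rad/s.
Step 2 — f₀ = ω₀/(2π) = 46.73 Hz.
Step 3 — Series Q: Q = ω₀L/R = 293.6·0.116/909 = 0.03747.
Step 4 — Bandwidth: Δω = ω₀/Q = 7836 rad/s; BW = Δω/(2π) = 1247 Hz.

(a) f₀ = 46.73 Hz  (b) Q = 0.03747  (c) BW = 1247 Hz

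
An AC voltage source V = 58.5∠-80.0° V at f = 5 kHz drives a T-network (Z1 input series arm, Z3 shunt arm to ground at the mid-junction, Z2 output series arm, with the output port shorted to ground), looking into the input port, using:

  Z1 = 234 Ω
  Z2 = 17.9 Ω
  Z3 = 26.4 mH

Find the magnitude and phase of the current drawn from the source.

Step 1 — Angular frequency: ω = 2π·f = 2π·5000 = 3.142e+04 rad/s.
Step 2 — Component impedances:
  Z1: Z = R = 234 Ω
  Z2: Z = R = 17.9 Ω
  Z3: Z = jωL = j·3.142e+04·0.0264 = 0 + j829.4 Ω
Step 3 — With the output port shorted to ground, the output series arm Z2 runs from the junction to ground; the shunt arm Z3 also runs from the junction to ground. They appear in parallel: Z3 || Z2 = 17.89 + j0.3861 Ω.
Step 4 — Series with input arm Z1: Z_in = Z1 + (Z3 || Z2) = 251.9 + j0.3861 Ω = 251.9∠0.1° Ω.
Step 5 — Source phasor: V = 58.5∠-80.0° V = 10.16 - j57.61 V.
Step 6 — Ohm's law: I = V / Z_total = (10.16 - j57.61) / (251.9 + j0.3861) = 0.03998 - j0.2288 A.
Step 7 — Convert to polar: |I| = 0.2322 A, ∠I = -80.1°.

I = 0.2322∠-80.1° A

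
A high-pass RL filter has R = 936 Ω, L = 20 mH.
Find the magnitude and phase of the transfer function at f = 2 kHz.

Step 1 — Angular frequency: ω = 2π·2000 = 1.257e+04 rad/s.
Step 2 — Transfer function: H(jω) = jωL/(R + jωL).
Step 3 — Numerator jωL = j·251.3; denominator R + jωL = 936 + j251.3.
Step 4 — H = 0.06725 + j0.2505.
Step 5 — Magnitude: |H| = 0.2593 (-11.7 dB); phase: φ = 75.0°.

|H| = 0.2593 (-11.7 dB), φ = 75.0°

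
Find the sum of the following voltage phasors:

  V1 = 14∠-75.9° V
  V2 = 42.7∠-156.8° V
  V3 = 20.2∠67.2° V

Step 1 — Convert each phasor to rectangular form:
  V1 = 14·(cos(-75.9°) + j·sin(-75.9°)) = 3.411 - j13.58 V
  V2 = 42.7·(cos(-156.8°) + j·sin(-156.8°)) = -39.25 - j16.82 V
  V3 = 20.2·(cos(67.2°) + j·sin(67.2°)) = 7.828 + j18.62 V
Step 2 — Sum components: V_total = -28.01 - j11.78 V.
Step 3 — Convert to polar: |V_total| = 30.38 V, ∠V_total = -157.2°.

V_total = 30.38∠-157.2° V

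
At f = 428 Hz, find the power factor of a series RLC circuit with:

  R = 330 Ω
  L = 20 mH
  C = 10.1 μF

Step 1 — Angular frequency: ω = 2π·f = 2π·428 = 2689 rad/s.
Step 2 — Component impedances:
  R: Z = R = 330 Ω
  L: Z = jωL = j·2689·0.02 = 0 + j53.78 Ω
  C: Z = 1/(jωC) = -j/(ω·C) = 0 - j36.82 Ω
Step 3 — Series combination: Z_total = R + L + C = 330 + j16.97 Ω = 330.4∠2.9° Ω.
Step 4 — Power factor: PF = cos(φ) = Re(Z)/|Z| = 330/330.44 = 0.9987.
Step 5 — Type: Im(Z) = 16.97 ⇒ lagging (phase φ = 2.9°).

PF = 0.9987 (lagging, φ = 2.9°)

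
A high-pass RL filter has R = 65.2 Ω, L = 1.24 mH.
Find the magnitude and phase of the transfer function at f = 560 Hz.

Step 1 — Angular frequency: ω = 2π·560 = 3519 rad/s.
Step 2 — Transfer function: H(jω) = jωL/(R + jωL).
Step 3 — Numerator jωL = j·4.363; denominator R + jωL = 65.2 + j4.363.
Step 4 — H = 0.004458 + j0.06662.
Step 5 — Magnitude: |H| = 0.06677 (-23.5 dB); phase: φ = 86.2°.

|H| = 0.06677 (-23.5 dB), φ = 86.2°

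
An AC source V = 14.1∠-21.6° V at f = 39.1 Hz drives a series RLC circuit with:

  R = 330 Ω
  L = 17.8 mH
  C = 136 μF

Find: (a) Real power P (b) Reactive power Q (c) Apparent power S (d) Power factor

Step 1 — Angular frequency: ω = 2π·f = 2π·39.1 = 245.7 rad/s.
Step 2 — Component impedances:
  R: Z = R = 330 Ω
  L: Z = jωL = j·245.7·0.0178 = 0 + j4.373 Ω
  C: Z = 1/(jωC) = -j/(ω·C) = 0 - j29.93 Ω
Step 3 — Series combination: Z_total = R + L + C = 330 - j25.56 Ω = 331∠-4.4° Ω.
Step 4 — Source phasor: V = 14.1∠-21.6° V = 13.11 - j5.191 V.
Step 5 — Current: I = V / Z = 0.0407 - j0.01258 A = 0.0426∠-17.2° A.
Step 6 — Complex power: S = V·I* = 0.5989 - j0.04638 VA.
Step 7 — Real power: P = Re(S) = 0.5989 W.
Step 8 — Reactive power: Q = Im(S) = -0.04638 VAR.
Step 9 — Apparent power: |S| = 0.6007 VA.
Step 10 — Power factor: PF = P/|S| = 0.997 (leading).

(a) P = 0.5989 W  (b) Q = -0.04638 VAR  (c) S = 0.6007 VA  (d) PF = 0.997 (leading)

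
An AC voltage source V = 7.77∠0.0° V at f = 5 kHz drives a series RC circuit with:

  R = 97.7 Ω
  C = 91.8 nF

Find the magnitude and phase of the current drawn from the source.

Step 1 — Angular frequency: ω = 2π·f = 2π·5000 = 3.142e+04 rad/s.
Step 2 — Component impedances:
  R: Z = R = 97.7 Ω
  C: Z = 1/(jωC) = -j/(ω·C) = 0 - j346.7 Ω
Step 3 — Series combination: Z_total = R + C = 97.7 - j346.7 Ω = 360.2∠-74.3° Ω.
Step 4 — Source phasor: V = 7.77∠0.0° V = 7.77 V.
Step 5 — Ohm's law: I = V / Z_total = (7.77) / (97.7 - j346.7) = 0.00585 + j0.02076 A.
Step 6 — Convert to polar: |I| = 0.02157 A, ∠I = 74.3°.

I = 0.02157∠74.3° A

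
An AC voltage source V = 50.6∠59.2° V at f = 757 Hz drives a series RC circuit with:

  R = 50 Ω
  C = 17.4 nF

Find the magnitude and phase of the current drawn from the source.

Step 1 — Angular frequency: ω = 2π·f = 2π·757 = 4756 rad/s.
Step 2 — Component impedances:
  R: Z = R = 50 Ω
  C: Z = 1/(jωC) = -j/(ω·C) = 0 - j1.208e+04 Ω
Step 3 — Series combination: Z_total = R + C = 50 - j1.208e+04 Ω = 1.208e+04∠-89.8° Ω.
Step 4 — Source phasor: V = 50.6∠59.2° V = 25.91 + j43.46 V.
Step 5 — Ohm's law: I = V / Z_total = (25.91 + j43.46) / (50 - j1.208e+04) = -0.003588 + j0.002159 A.
Step 6 — Convert to polar: |I| = 0.004188 A, ∠I = 149.0°.

I = 0.004188∠149.0° A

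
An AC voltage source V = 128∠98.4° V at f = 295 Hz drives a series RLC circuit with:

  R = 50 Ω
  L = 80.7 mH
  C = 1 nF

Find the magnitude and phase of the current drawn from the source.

Step 1 — Angular frequency: ω = 2π·f = 2π·295 = 1854 rad/s.
Step 2 — Component impedances:
  R: Z = R = 50 Ω
  L: Z = jωL = j·1854·0.0807 = 0 + j149.6 Ω
  C: Z = 1/(jωC) = -j/(ω·C) = 0 - j5.395e+05 Ω
Step 3 — Series combination: Z_total = R + L + C = 50 - j5.394e+05 Ω = 5.394e+05∠-90.0° Ω.
Step 4 — Source phasor: V = 128∠98.4° V = -18.7 + j126.6 V.
Step 5 — Ohm's law: I = V / Z_total = (-18.7 + j126.6) / (50 - j5.394e+05) = -0.0002348 - j3.465e-05 A.
Step 6 — Convert to polar: |I| = 0.0002373 A, ∠I = -171.6°.

I = 0.0002373∠-171.6° A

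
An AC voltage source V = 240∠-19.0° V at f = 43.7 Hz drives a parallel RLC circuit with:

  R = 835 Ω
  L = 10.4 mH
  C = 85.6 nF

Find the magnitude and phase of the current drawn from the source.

Step 1 — Angular frequency: ω = 2π·f = 2π·43.7 = 274.6 rad/s.
Step 2 — Component impedances:
  R: Z = R = 835 Ω
  L: Z = jωL = j·274.6·0.0104 = 0 + j2.856 Ω
  C: Z = 1/(jωC) = -j/(ω·C) = 0 - j4.255e+04 Ω
Step 3 — Parallel combination: 1/Z_total = 1/R + 1/L + 1/C; Z_total = 0.009767 + j2.856 Ω = 2.856∠89.8° Ω.
Step 4 — Source phasor: V = 240∠-19.0° V = 226.9 - j78.14 V.
Step 5 — Ohm's law: I = V / Z_total = (226.9 - j78.14) / (0.009767 + j2.856) = -27.09 - j79.56 A.
Step 6 — Convert to polar: |I| = 84.04 A, ∠I = -108.8°.

I = 84.04∠-108.8° A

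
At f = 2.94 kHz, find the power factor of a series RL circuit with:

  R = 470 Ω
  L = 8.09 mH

Step 1 — Angular frequency: ω = 2π·f = 2π·2940 = 1.847e+04 rad/s.
Step 2 — Component impedances:
  R: Z = R = 470 Ω
  L: Z = jωL = j·1.847e+04·0.00809 = 0 + j149.4 Ω
Step 3 — Series combination: Z_total = R + L = 470 + j149.4 Ω = 493.2∠17.6° Ω.
Step 4 — Power factor: PF = cos(φ) = Re(Z)/|Z| = 470/493.2 = 0.953.
Step 5 — Type: Im(Z) = 149.4 ⇒ lagging (phase φ = 17.6°).

PF = 0.953 (lagging, φ = 17.6°)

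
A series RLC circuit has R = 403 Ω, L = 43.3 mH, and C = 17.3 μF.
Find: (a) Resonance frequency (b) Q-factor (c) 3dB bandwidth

Step 1 — Resonance condition Im(Z)=0 gives ω₀ = 1/√(LC).
Step 2 — ω₀ = 1/√(0.0433·1.73e-05) = 1155 rad/s.
Step 3 — f₀ = ω₀/(2π) = 183.9 Hz.
Step 4 — Series Q: Q = ω₀L/R = 1155·0.0433/403 = 0.1241.
Step 5 — 3dB bandwidth: Δω = ω₀/Q = 9307 rad/s; BW = Δω/(2π) = 1481 Hz.

(a) f₀ = 183.9 Hz  (b) Q = 0.1241  (c) BW = 1481 Hz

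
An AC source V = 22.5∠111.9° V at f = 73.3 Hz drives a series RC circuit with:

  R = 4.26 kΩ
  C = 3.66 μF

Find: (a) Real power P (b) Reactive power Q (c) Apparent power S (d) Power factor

Step 1 — Angular frequency: ω = 2π·f = 2π·73.3 = 460.6 rad/s.
Step 2 — Component impedances:
  R: Z = R = 4260 Ω
  C: Z = 1/(jωC) = -j/(ω·C) = 0 - j593.2 Ω
Step 3 — Series combination: Z_total = R + C = 4260 - j593.2 Ω = 4301∠-7.9° Ω.
Step 4 — Source phasor: V = 22.5∠111.9° V = -8.392 + j20.88 V.
Step 5 — Current: I = V / Z = -0.002602 + j0.004538 A = 0.005231∠119.8° A.
Step 6 — Complex power: S = V·I* = 0.1166 - j0.01623 VA.
Step 7 — Real power: P = Re(S) = 0.1166 W.
Step 8 — Reactive power: Q = Im(S) = -0.01623 VAR.
Step 9 — Apparent power: |S| = 0.1177 VA.
Step 10 — Power factor: PF = P/|S| = 0.9904 (leading).

(a) P = 0.1166 W  (b) Q = -0.01623 VAR  (c) S = 0.1177 VA  (d) PF = 0.9904 (leading)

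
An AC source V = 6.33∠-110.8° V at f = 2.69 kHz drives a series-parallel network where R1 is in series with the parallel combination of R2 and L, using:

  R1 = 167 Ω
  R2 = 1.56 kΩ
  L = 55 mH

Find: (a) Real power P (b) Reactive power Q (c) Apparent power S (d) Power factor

Step 1 — Angular frequency: ω = 2π·f = 2π·2690 = 1.69e+04 rad/s.
Step 2 — Component impedances:
  R1: Z = R = 167 Ω
  R2: Z = R = 1560 Ω
  L: Z = jωL = j·1.69e+04·0.055 = 0 + j929.6 Ω
Step 3 — Parallel branch: R2 || L = 1/(1/R2 + 1/L) = 408.8 + j686 Ω.
Step 4 — Series with R1: Z_total = R1 + (R2 || L) = 575.8 + j686 Ω = 895.6∠50.0° Ω.
Step 5 — Source phasor: V = 6.33∠-110.8° V = -2.248 - j5.917 V.
Step 6 — Current: I = V / Z = -0.006674 - j0.002325 A = 0.007068∠-160.8° A.
Step 7 — Complex power: S = V·I* = 0.02876 + j0.03427 VA.
Step 8 — Real power: P = Re(S) = 0.02876 W.
Step 9 — Reactive power: Q = Im(S) = 0.03427 VAR.
Step 10 — Apparent power: |S| = 0.04474 VA.
Step 11 — Power factor: PF = P/|S| = 0.6429 (lagging).

(a) P = 0.02876 W  (b) Q = 0.03427 VAR  (c) S = 0.04474 VA  (d) PF = 0.6429 (lagging)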